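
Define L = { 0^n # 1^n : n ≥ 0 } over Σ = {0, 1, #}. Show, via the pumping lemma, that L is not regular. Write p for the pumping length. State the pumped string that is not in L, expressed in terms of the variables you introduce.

Toward a contradiction, assume L is regular with pumping length p.
Take w = 0^p # 1^p ∈ L with |w| = 2p+1 ≥ p.
The pumping lemma gives a decomposition w = xyz where |xy| ≤ p and |y| > 0.
Because |xy| ≤ p and w begins with p copies of 0, we have y = 0^k with 1 ≤ k ≤ p.
Pump with i = 2: xy^2z = 0^{p+k} # 1^p, which would require p+k = p. But k ≥ 1, so xy^2z ∉ L.
This is a contradiction; hence L is not regular.

0^{p+k} # 1^p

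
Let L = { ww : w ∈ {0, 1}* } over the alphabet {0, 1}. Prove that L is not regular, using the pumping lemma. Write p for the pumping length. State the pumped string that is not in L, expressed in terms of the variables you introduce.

Assume L is regular; let p be its pumping constant.
Take w = 0^p 1^p 0^p 1^p = uu where u = 0^p1^p; then w ∈ L and |w| = 4p ≥ p.
The pumping lemma gives a decomposition w = xyz where |xy| ≤ p and |y| > 0.
Since the first p symbols of w are all 0's and |xy| ≤ p, y lies entirely in the leading 0-block: y = 0^k for some k with 1 ≤ k ≤ p.
Pump with i = 2: xy^2z = 0^{p+k} 1^p 0^p 1^p, of length 4p+k. Suppose this equals vv. The string starts with 0 and ends with 1, so v does too; thus the boundary between the two copies of v is a 1→0 transition. There is exactly one such transition, at position 2p+k, so |v| = 2p+k and |vv| = 4p+2k ≠ 4p+k since k ≥ 1. So xy^2z ∉ L.
This is a contradiction; hence L is not regular.

0^{p+k} 1^p 0^p 1^p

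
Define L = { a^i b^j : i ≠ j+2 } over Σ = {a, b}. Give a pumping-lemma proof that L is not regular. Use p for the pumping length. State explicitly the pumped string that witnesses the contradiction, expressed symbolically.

a^{p+p!} b^{p+p!-2}

Assume L is regular; let p be its pumping constant.
Choose w = a^p b^{p+p!-2}. Since p ≠ (p+p!-2)+2 = p+p!, w ∈ L; and |w| ≥ p.
By the pumping lemma, w = xyz with |xy| ≤ p and |y| ≥ 1.
Because |xy| ≤ p and w begins with p copies of a, we have y = a^k with 1 ≤ k ≤ p.
Since 1 ≤ k ≤ p, k divides p!; set t = 1 + p!/k. Then xy^t z has p + (p!/k)·k = p + p! copies of a. Now the a-count is p+p! and (b-count)+2 = (p+p!-2)+2 = p+p!, so i ≠ j+2 fails. So xy^t z = a^{p+p!} b^{p+p!-2} ∉ L.
Contradiction. Therefore L is not regular.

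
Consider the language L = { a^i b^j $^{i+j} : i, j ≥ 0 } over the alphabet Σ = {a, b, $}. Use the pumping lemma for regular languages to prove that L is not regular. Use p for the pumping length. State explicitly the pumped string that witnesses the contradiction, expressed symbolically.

Toward a contradiction, assume L is regular with pumping length p.
Take w = a^p b^p $^{2p} ∈ L (with i=j=p, i+j=2p), |w| = 4p ≥ p.
By the pumping lemma, w = xyz with |xy| ≤ p and |y| > 0.
Since the first p symbols of w are all a's and |xy| ≤ p, y lies entirely in the leading a-block: y = a^k for some k with 1 ≤ k ≤ p.
Consider xy^2z = a^{p+k} b^p $^{2p}. Now the a- and b-counts sum to 2p+k, but the $-count is 2p ≠ 2p+k. So xy^2z ∉ L.
Contradiction. Therefore L is not regular.

a^{p+k} b^p $^{2p}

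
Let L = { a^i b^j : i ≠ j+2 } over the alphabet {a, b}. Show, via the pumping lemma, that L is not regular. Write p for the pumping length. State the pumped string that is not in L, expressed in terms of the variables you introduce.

a^{p+p!} b^{p+p!-2}

Suppose for contradiction that L is regular, and let p be the pumping length.
Choose w = a^p b^{p+p!-2}. Since p ≠ (p+p!-2)+2 = p+p!, w ∈ L; and |w| ≥ p.
The pumping lemma gives a decomposition w = xyz where |xy| ≤ p and y is nonempty.
Since the first p symbols of w are all a's and |xy| ≤ p, y lies entirely in the leading a-block: y = a^k for some k with 1 ≤ k ≤ p.
Since 1 ≤ k ≤ p, k divides p!; set t = 1 + p!/k. Then xy^t z has p + (p!/k)·k = p + p! copies of a. Now the a-count is p+p! and (b-count)+2 = (p+p!-2)+2 = p+p!, so i ≠ j+2 fails. So xy^t z = a^{p+p!} b^{p+p!-2} ∉ L.
Contradiction. Therefore L is not regular.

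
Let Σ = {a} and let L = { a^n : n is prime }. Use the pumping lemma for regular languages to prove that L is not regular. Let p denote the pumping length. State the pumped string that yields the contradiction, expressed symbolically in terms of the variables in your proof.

a^{q(1+k)}

Assume L is regular; let p be its pumping constant.
Let q be a prime with q ≥ p+2 (infinitely many primes exist), and take w = a^q ∈ L with |w| = q ≥ p.
Write w = xyz as guaranteed by the lemma, with |xy| ≤ p and |y| > 0.
Then y = a^k for some k with 1 ≤ k ≤ p.
Since 1 ≤ k ≤ p, |xz| = q-k. Pump with i = q+1: |xy^{q+1}z| = (q-k)+(q+1)k = q+qk = q(1+k), which is composite (both factors ≥ 2). So xy^{q+1}z = a^{q(1+k)} ∉ L.
This is a contradiction; hence L is not regular.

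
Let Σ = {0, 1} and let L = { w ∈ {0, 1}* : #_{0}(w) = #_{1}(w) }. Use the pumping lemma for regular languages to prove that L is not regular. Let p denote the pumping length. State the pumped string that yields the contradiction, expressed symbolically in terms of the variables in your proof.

0^{p+k} 1^p

Suppose for contradiction that L is regular, and let p be the pumping length.
Choose w = 0^p 1^p ∈ L with |w| = 2p ≥ p.
Write w = xyz as guaranteed by the lemma, with |xy| ≤ p and |y| > 0.
Since the first p symbols of w are all 0's and |xy| ≤ p, y lies entirely in the leading 0-block: y = 0^k for some k with 1 ≤ k ≤ p.
Pump with i = 2: xy^2z = 0^{p+k} 1^p has p+k occurrences of 0 but only p of 1. Since k ≥ 1 the counts differ, so xy^2z ∉ L.
This is a contradiction; hence L is not regular.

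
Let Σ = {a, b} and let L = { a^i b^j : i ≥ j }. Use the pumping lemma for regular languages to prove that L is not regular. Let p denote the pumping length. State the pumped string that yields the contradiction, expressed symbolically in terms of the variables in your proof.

Toward a contradiction, assume L is regular with pumping length p.
Choose w = a^p b^p ∈ L, with |w| = 2p ≥ p.
Write w = xyz as guaranteed by the lemma, with |xy| ≤ p and |y| ≥ 1.
Since the first p symbols of w are all a's and |xy| ≤ p, y lies entirely in the leading a-block: y = a^k for some k with 1 ≤ k ≤ p.
Consider xy^0z = xz = a^{p-k} b^p. Since k ≥ 1, the a-count p-k is less than p, so i ≥ j fails; thus xz ∉ L.
This contradicts the pumping lemma, so L is not regular.

a^{p-k} b^p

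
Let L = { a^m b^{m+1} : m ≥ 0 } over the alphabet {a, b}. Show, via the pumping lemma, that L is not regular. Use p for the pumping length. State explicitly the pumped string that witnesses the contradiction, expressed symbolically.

a^{p+k} b^{p+1}

Assume L is regular. Let p be the pumping length given by the pumping lemma.
Choose w = a^p b^{p+1}, which is in L with |w| = 2p+1 ≥ p.
Write w = xyz as guaranteed by the lemma, with |xy| ≤ p and |y| ≥ 1.
The first p characters of w are a's, so xy (and hence y) consists only of a's. Write y = a^k, 1 ≤ k ≤ p.
Pump with i = 2: xy^2z = a^{p+k} b^{p+1}. For this to lie in L we would need p+1 = (p+k)+1, which forces k = 0. But k ≥ 1, so xy^2z ∉ L.
This is a contradiction; hence L is not regular.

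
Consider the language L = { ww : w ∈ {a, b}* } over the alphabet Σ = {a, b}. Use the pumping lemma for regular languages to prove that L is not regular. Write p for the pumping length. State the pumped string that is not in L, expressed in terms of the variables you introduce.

a^{p+k} b^p a^p b^p

Assume L is regular. Let p be the pumping length given by the pumping lemma.
Take w = a^p b^p a^p b^p = uu where u = a^pb^p; then w ∈ L and |w| = 4p ≥ p.
Write w = xyz as guaranteed by the lemma, with |xy| ≤ p and |y| > 0.
Since the first p symbols of w are all a's and |xy| ≤ p, y lies entirely in the leading a-block: y = a^k for some k with 1 ≤ k ≤ p.
Pump with i = 2: xy^2z = a^{p+k} b^p a^p b^p, of length 4p+k. Suppose this equals vv. The string starts with a and ends with b, so v does too; thus the boundary between the two copies of v is a b→a transition. There is exactly one such transition, at position 2p+k, so |v| = 2p+k and |vv| = 4p+2k ≠ 4p+k since k ≥ 1. So xy^2z ∉ L.
This is a contradiction; hence L is not regular.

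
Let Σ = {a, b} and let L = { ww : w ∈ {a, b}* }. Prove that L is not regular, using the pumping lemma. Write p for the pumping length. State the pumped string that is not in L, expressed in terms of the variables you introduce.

a^{p+k} b^p a^p b^p

Assume L is regular; let p be its pumping constant.
Take w = a^p b^p a^p b^p = uu where u = a^pb^p; then w ∈ L and |w| = 4p ≥ p.
The pumping lemma gives a decomposition w = xyz where |xy| ≤ p and y is nonempty.
Because |xy| ≤ p and w begins with p copies of a, we have y = a^k with 1 ≤ k ≤ p.
Pump with i = 2: xy^2z = a^{p+k} b^p a^p b^p, of length 4p+k. Suppose this equals vv. The string starts with a and ends with b, so v does too; thus the boundary between the two copies of v is a b→a transition. There is exactly one such transition, at position 2p+k, so |v| = 2p+k and |vv| = 4p+2k ≠ 4p+k since k ≥ 1. So xy^2z ∉ L.
This contradicts the pumping lemma, so L is not regular.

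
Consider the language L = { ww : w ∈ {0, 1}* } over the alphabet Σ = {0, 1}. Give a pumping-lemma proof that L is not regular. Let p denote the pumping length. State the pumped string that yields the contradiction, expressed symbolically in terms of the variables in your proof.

Toward a contradiction, assume L is regular with pumping length p.
Take w = 0^p 1^p 0^p 1^p = uu where u = 0^p1^p; then w ∈ L and |w| = 4p ≥ p.
The pumping lemma gives a decomposition w = xyz where |xy| ≤ p and |y| > 0.
Since the first p symbols of w are all 0's and |xy| ≤ p, y lies entirely in the leading 0-block: y = 0^k for some k with 1 ≤ k ≤ p.
Pump with i = 2: xy^2z = 0^{p+k} 1^p 0^p 1^p, of length 4p+k. Suppose this equals vv. The string starts with 0 and ends with 1, so v does too; thus the boundary between the two copies of v is a 1→0 transition. There is exactly one such transition, at position 2p+k, so |v| = 2p+k and |vv| = 4p+2k ≠ 4p+k since k ≥ 1. So xy^2z ∉ L.
Contradiction. Therefore L is not regular.

0^{p+k} 1^p 0^p 1^p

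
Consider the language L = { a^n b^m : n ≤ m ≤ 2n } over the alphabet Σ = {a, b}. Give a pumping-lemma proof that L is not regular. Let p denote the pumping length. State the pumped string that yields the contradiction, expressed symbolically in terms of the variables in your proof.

Assume L is regular. Let p be the pumping length given by the pumping lemma.
Take w = a^p b^p ∈ L (since p ≤ p ≤ 2p), with |w| = 2p ≥ p.
The pumping lemma gives a decomposition w = xyz where |xy| ≤ p and y is nonempty.
Because |xy| ≤ p and w begins with p copies of a, we have y = a^k with 1 ≤ k ≤ p.
Pump with i = 2: xy^2z = a^{p+k} b^p. Now n = p+k > p = m, so the condition n ≤ m fails. Thus xy^2z ∉ L.
This contradicts the pumping lemma, so L is not regular.

a^{p+k} b^p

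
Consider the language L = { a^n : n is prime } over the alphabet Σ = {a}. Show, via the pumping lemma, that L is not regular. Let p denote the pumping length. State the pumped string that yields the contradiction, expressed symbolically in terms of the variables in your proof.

Suppose for contradiction that L is regular, and let p be the pumping length.
Let q be a prime with q ≥ p+2 (infinitely many primes exist), and take w = a^q ∈ L with |w| = q ≥ p.
Write w = xyz as guaranteed by the lemma, with |xy| ≤ p and |y| > 0.
Then y = a^k for some k with 1 ≤ k ≤ p.
Since 1 ≤ k ≤ p, |xz| = q-k. Pump with i = q+1: |xy^{q+1}z| = (q-k)+(q+1)k = q+qk = q(1+k), which is composite (both factors ≥ 2). So xy^{q+1}z = a^{q(1+k)} ∉ L.
Contradiction. Therefore L is not regular.

a^{q(1+k)}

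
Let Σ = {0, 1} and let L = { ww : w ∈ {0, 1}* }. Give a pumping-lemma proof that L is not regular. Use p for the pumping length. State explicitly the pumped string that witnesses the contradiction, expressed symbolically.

0^{p+k} 1^p 0^p 1^p

Toward a contradiction, assume L is regular with pumping length p.
Take w = 0^p 1^p 0^p 1^p = uu where u = 0^p1^p; then w ∈ L and |w| = 4p ≥ p.
By the pumping lemma, w = xyz with |xy| ≤ p and y is nonempty.
Since the first p symbols of w are all 0's and |xy| ≤ p, y lies entirely in the leading 0-block: y = 0^k for some k with 1 ≤ k ≤ p.
Pump with i = 2: xy^2z = 0^{p+k} 1^p 0^p 1^p, of length 4p+k. Suppose this equals vv. The string starts with 0 and ends with 1, so v does too; thus the boundary between the two copies of v is a 1→0 transition. There is exactly one such transition, at position 2p+k, so |v| = 2p+k and |vv| = 4p+2k ≠ 4p+k since k ≥ 1. So xy^2z ∉ L.
This contradicts the pumping lemma, so L is not regular.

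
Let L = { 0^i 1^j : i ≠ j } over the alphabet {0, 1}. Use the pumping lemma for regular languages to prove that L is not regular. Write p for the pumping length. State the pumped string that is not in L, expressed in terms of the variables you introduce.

Assume L is regular; let p be its pumping constant.
Choose w = 0^p 1^{p+p!}. Since p ≠ p+p!, w ∈ L; and |w| ≥ p.
By the pumping lemma, w = xyz with |xy| ≤ p and |y| ≥ 1.
Because |xy| ≤ p and w begins with p copies of 0, we have y = 0^k with 1 ≤ k ≤ p.
Since 1 ≤ k ≤ p, k divides p!; set t = 1 + p!/k. Then xy^t z has p + (p!/k)·k = p + p! copies of 0. Now the 0-count equals the 1-count, so i ≠ j fails. So xy^t z = 0^{p+p!} 1^{p+p!} ∉ L.
Contradiction. Therefore L is not regular.

0^{p+p!} 1^{p+p!}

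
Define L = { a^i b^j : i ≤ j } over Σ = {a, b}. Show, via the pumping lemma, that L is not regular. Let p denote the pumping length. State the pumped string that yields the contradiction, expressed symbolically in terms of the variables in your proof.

a^{p+k} b^p

Toward a contradiction, assume L is regular with pumping length p.
Choose w = a^p b^p ∈ L, with |w| = 2p ≥ p.
Write w = xyz as guaranteed by the lemma, with |xy| ≤ p and |y| ≥ 1.
Because |xy| ≤ p and w begins with p copies of a, we have y = a^k with 1 ≤ k ≤ p.
Consider xy^2z = a^{p+k} b^p. Since k ≥ 1, the a-count p+k exceeds the b-count p, so i ≤ j fails; thus xy^2z ∉ L.
Contradiction. Therefore L is not regular.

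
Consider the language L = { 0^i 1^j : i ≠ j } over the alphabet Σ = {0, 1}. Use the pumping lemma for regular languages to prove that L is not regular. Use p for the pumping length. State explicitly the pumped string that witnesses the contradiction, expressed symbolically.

0^{p+p!} 1^{p+p!}

Suppose for contradiction that L is regular, and let p be the pumping length.
Choose w = 0^p 1^{p+p!}. Since p ≠ p+p!, w ∈ L; and |w| ≥ p.
By the pumping lemma, w = xyz with |xy| ≤ p and |y| > 0.
Since the first p symbols of w are all 0's and |xy| ≤ p, y lies entirely in the leading 0-block: y = 0^k for some k with 1 ≤ k ≤ p.
Since 1 ≤ k ≤ p, k divides p!; set t = 1 + p!/k. Then xy^t z has p + (p!/k)·k = p + p! copies of 0. Now the 0-count equals the 1-count, so i ≠ j fails. So xy^t z = 0^{p+p!} 1^{p+p!} ∉ L.
This is a contradiction; hence L is not regular.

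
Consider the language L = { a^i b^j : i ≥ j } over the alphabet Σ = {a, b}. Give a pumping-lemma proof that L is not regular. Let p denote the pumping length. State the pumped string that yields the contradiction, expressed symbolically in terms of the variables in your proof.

a^{p-k} b^p

Suppose for contradiction that L is regular, and let p be the pumping length.
Choose w = a^p b^p ∈ L, with |w| = 2p ≥ p.
By the pumping lemma, w = xyz with |xy| ≤ p and y is nonempty.
Because |xy| ≤ p and w begins with p copies of a, we have y = a^k with 1 ≤ k ≤ p.
Consider xy^0z = xz = a^{p-k} b^p. Since k ≥ 1, the a-count p-k is less than p, so i ≥ j fails; thus xz ∉ L.
This is a contradiction; hence L is not regular.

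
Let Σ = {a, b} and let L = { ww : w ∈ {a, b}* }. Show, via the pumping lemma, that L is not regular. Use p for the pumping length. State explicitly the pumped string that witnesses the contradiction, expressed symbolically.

Assume L is regular. Let p be the pumping length given by the pumping lemma.
Take w = a^p b^p a^p b^p = uu where u = a^pb^p; then w ∈ L and |w| = 4p ≥ p.
Write w = xyz as guaranteed by the lemma, with |xy| ≤ p and y is nonempty.
The first p characters of w are a's, so xy (and hence y) consists only of a's. Write y = a^k, 1 ≤ k ≤ p.
Pump with i = 2: xy^2z = a^{p+k} b^p a^p b^p, of length 4p+k. Suppose this equals vv. The string starts with a and ends with b, so v does too; thus the boundary between the two copies of v is a b→a transition. There is exactly one such transition, at position 2p+k, so |v| = 2p+k and |vv| = 4p+2k ≠ 4p+k since k ≥ 1. So xy^2z ∉ L.
Contradiction. Therefore L is not regular.

a^{p+k} b^p a^p b^p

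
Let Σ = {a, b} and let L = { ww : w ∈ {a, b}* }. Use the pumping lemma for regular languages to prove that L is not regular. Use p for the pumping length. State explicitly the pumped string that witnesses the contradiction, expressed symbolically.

Assume L is regular. Let p be the pumping length given by the pumping lemma.
Take w = a^p b^p a^p b^p = uu where u = a^pb^p; then w ∈ L and |w| = 4p ≥ p.
Write w = xyz as guaranteed by the lemma, with |xy| ≤ p and |y| ≥ 1.
Since the first p symbols of w are all a's and |xy| ≤ p, y lies entirely in the leading a-block: y = a^k for some k with 1 ≤ k ≤ p.
Pump with i = 2: xy^2z = a^{p+k} b^p a^p b^p, of length 4p+k. Suppose this equals vv. The string starts with a and ends with b, so v does too; thus the boundary between the two copies of v is a b→a transition. There is exactly one such transition, at position 2p+k, so |v| = 2p+k and |vv| = 4p+2k ≠ 4p+k since k ≥ 1. So xy^2z ∉ L.
This is a contradiction; hence L is not regular.

a^{p+k} b^p a^p b^p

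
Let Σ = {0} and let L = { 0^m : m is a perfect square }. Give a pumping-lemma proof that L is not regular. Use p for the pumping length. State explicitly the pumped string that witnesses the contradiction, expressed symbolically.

0^{p²+k}

Assume L is regular; let p be its pumping constant.
Take w = 0^{p²} ∈ L with |w| = p² ≥ p.
By the pumping lemma, w = xyz with |xy| ≤ p and |y| > 0.
Then y = 0^k for some k with 1 ≤ k ≤ p.
Pump with i = 2: xy^2z = 0^{p²+k}. Since 1 ≤ k ≤ p, p² < p²+k ≤ p²+p < (p+1)², so p²+k lies strictly between consecutive squares and is not a perfect square. So xy^2z ∉ L.
This is a contradiction; hence L is not regular.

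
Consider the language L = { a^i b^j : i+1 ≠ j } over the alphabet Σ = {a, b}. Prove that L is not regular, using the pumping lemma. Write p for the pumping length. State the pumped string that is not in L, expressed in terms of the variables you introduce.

a^{p+p!} b^{p+p!+1}

Assume L is regular; let p be its pumping constant.
Choose w = a^p b^{p+p!+1}. Since p ≠ (p+p!+1)-1 = p+p!, w ∈ L; and |w| ≥ p.
Write w = xyz as guaranteed by the lemma, with |xy| ≤ p and y is nonempty.
Because |xy| ≤ p and w begins with p copies of a, we have y = a^k with 1 ≤ k ≤ p.
Since 1 ≤ k ≤ p, k divides p!; set t = 1 + p!/k. Then xy^t z has p + (p!/k)·k = p + p! copies of a. Now the a-count is p+p! and (b-count)-1 = (p+p!+1)-1 = p+p!, so i+1 ≠ j fails. So xy^t z = a^{p+p!} b^{p+p!+1} ∉ L.
Contradiction. Therefore L is not regular.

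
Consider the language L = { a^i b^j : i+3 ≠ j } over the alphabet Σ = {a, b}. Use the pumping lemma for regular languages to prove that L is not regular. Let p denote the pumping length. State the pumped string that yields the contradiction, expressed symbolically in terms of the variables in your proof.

Toward a contradiction, assume L is regular with pumping length p.
Choose w = a^p b^{p+p!+3}. Since p ≠ (p+p!+3)-3 = p+p!, w ∈ L; and |w| ≥ p.
Write w = xyz as guaranteed by the lemma, with |xy| ≤ p and |y| ≥ 1.
The first p characters of w are a's, so xy (and hence y) consists only of a's. Write y = a^k, 1 ≤ k ≤ p.
Since 1 ≤ k ≤ p, k divides p!; set t = 1 + p!/k. Then xy^t z has p + (p!/k)·k = p + p! copies of a. Now the a-count is p+p! and (b-count)-3 = (p+p!+3)-3 = p+p!, so i+3 ≠ j fails. So xy^t z = a^{p+p!} b^{p+p!+3} ∉ L.
Contradiction. Therefore L is not regular.

a^{p+p!} b^{p+p!+3}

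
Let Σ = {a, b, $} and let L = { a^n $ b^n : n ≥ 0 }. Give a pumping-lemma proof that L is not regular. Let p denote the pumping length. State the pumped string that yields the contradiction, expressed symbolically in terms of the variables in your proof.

a^{p+k} $ b^p

Toward a contradiction, assume L is regular with pumping length p.
Take w = a^p $ b^p ∈ L with |w| = 2p+1 ≥ p.
By the pumping lemma, w = xyz with |xy| ≤ p and |y| ≥ 1.
Since the first p symbols of w are all a's and |xy| ≤ p, y lies entirely in the leading a-block: y = a^k for some k with 1 ≤ k ≤ p.
Pump with i = 2: xy^2z = a^{p+k} $ b^p, which would require p+k = p. But k ≥ 1, so xy^2z ∉ L.
This contradicts the pumping lemma, so L is not regular.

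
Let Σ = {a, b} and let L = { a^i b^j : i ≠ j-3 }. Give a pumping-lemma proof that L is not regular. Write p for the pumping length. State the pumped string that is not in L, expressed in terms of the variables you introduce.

Toward a contradiction, assume L is regular with pumping length p.
Choose w = a^p b^{p+p!+3}. Since p ≠ (p+p!+3)-3 = p+p!, w ∈ L; and |w| ≥ p.
Write w = xyz as guaranteed by the lemma, with |xy| ≤ p and |y| ≥ 1.
The first p characters of w are a's, so xy (and hence y) consists only of a's. Write y = a^k, 1 ≤ k ≤ p.
Since 1 ≤ k ≤ p, k divides p!; set t = 1 + p!/k. Then xy^t z has p + (p!/k)·k = p + p! copies of a. Now the a-count is p+p! and (b-count)-3 = (p+p!+3)-3 = p+p!, so i ≠ j-3 fails. So xy^t z = a^{p+p!} b^{p+p!+3} ∉ L.
Contradiction. Therefore L is not regular.

a^{p+p!} b^{p+p!+3}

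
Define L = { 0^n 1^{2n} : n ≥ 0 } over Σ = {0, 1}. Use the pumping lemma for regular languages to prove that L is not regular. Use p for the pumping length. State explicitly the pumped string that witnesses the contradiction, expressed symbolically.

Toward a contradiction, assume L is regular with pumping length p.
Take w = 0^p 1^{2p}. Then w ∈ L and |w| = 3p ≥ p.
The pumping lemma gives a decomposition w = xyz where |xy| ≤ p and |y| ≥ 1.
Since the first p symbols of w are all 0's and |xy| ≤ p, y lies entirely in the leading 0-block: y = 0^k for some k with 1 ≤ k ≤ p.
Pump with i = 2: xy^2z = 0^{p+k} 1^{2p}. For this to lie in L we would need 2p = 2(p+k), which forces k = 0. But k ≥ 1, so xy^2z ∉ L.
This contradicts the pumping lemma, so L is not regular.

0^{p+k} 1^{2p}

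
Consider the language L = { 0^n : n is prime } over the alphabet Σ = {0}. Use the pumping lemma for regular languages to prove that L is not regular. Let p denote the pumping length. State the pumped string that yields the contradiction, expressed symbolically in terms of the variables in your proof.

0^{q(1+k)}

Toward a contradiction, assume L is regular with pumping length p.
Let q be a prime with q ≥ p+2 (infinitely many primes exist), and take w = 0^q ∈ L with |w| = q ≥ p.
The pumping lemma gives a decomposition w = xyz where |xy| ≤ p and |y| ≥ 1.
Then y = 0^k for some k with 1 ≤ k ≤ p.
Since 1 ≤ k ≤ p, |xz| = q-k. Pump with i = q+1: |xy^{q+1}z| = (q-k)+(q+1)k = q+qk = q(1+k), which is composite (both factors ≥ 2). So xy^{q+1}z = 0^{q(1+k)} ∉ L.
This contradicts the pumping lemma, so L is not regular.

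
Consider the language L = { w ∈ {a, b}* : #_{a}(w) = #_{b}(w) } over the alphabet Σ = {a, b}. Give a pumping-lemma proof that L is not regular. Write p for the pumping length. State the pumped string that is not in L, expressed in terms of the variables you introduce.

a^{p+k} b^p

Suppose for contradiction that L is regular, and let p be the pumping length.
Choose w = a^p b^p ∈ L with |w| = 2p ≥ p.
Write w = xyz as guaranteed by the lemma, with |xy| ≤ p and y is nonempty.
Since the first p symbols of w are all a's and |xy| ≤ p, y lies entirely in the leading a-block: y = a^k for some k with 1 ≤ k ≤ p.
Pump with i = 2: xy^2z = a^{p+k} b^p has p+k occurrences of a but only p of b. Since k ≥ 1 the counts differ, so xy^2z ∉ L.
This contradicts the pumping lemma, so L is not regular.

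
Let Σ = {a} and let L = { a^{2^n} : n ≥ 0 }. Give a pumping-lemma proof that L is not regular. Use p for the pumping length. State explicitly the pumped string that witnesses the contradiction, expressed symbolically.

Toward a contradiction, assume L is regular with pumping length p.
Take w = a^{2^p} ∈ L with |w| = 2^p ≥ p.
Write w = xyz as guaranteed by the lemma, with |xy| ≤ p and y is nonempty.
Then y = a^k for some k with 1 ≤ k ≤ p.
Pump with i = 2: xy^2z = a^{2^p+k}. Since 1 ≤ k ≤ p < 2^p, we have 2^p < 2^p+k < 2^{p+1}, so 2^p+k is not a power of 2. So xy^2z ∉ L.
This contradicts the pumping lemma, so L is not regular.

a^{2^p+k}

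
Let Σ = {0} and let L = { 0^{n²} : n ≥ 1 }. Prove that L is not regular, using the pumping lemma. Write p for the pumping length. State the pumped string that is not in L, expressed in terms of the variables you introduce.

Toward a contradiction, assume L is regular with pumping length p.
Take w = 0^{p²} ∈ L with |w| = p² ≥ p.
By the pumping lemma, w = xyz with |xy| ≤ p and |y| > 0.
Then y = 0^k for some k with 1 ≤ k ≤ p.
Pump with i = 2: xy^2z = 0^{p²+k}. Since 1 ≤ k ≤ p, p² < p²+k ≤ p²+p < (p+1)², so p²+k lies strictly between consecutive squares and is not a perfect square. So xy^2z ∉ L.
This is a contradiction; hence L is not regular.

0^{p²+k}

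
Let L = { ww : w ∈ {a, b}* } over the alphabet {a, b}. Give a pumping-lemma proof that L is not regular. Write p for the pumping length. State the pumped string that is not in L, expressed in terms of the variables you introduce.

a^{p+k} b^p a^p b^p

Assume L is regular. Let p be the pumping length given by the pumping lemma.
Take w = a^p b^p a^p b^p = uu where u = a^pb^p; then w ∈ L and |w| = 4p ≥ p.
By the pumping lemma, w = xyz with |xy| ≤ p and y is nonempty.
Since the first p symbols of w are all a's and |xy| ≤ p, y lies entirely in the leading a-block: y = a^k for some k with 1 ≤ k ≤ p.
Pump with i = 2: xy^2z = a^{p+k} b^p a^p b^p, of length 4p+k. Suppose this equals vv. The string starts with a and ends with b, so v does too; thus the boundary between the two copies of v is a b→a transition. There is exactly one such transition, at position 2p+k, so |v| = 2p+k and |vv| = 4p+2k ≠ 4p+k since k ≥ 1. So xy^2z ∉ L.
This contradicts the pumping lemma, so L is not regular.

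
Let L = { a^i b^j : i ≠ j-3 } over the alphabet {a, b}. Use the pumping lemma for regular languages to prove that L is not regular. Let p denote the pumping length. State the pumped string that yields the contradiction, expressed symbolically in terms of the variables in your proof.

Toward a contradiction, assume L is regular with pumping length p.
Choose w = a^p b^{p+p!+3}. Since p ≠ (p+p!+3)-3 = p+p!, w ∈ L; and |w| ≥ p.
By the pumping lemma, w = xyz with |xy| ≤ p and y is nonempty.
Since the first p symbols of w are all a's and |xy| ≤ p, y lies entirely in the leading a-block: y = a^k for some k with 1 ≤ k ≤ p.
Since 1 ≤ k ≤ p, k divides p!; set t = 1 + p!/k. Then xy^t z has p + (p!/k)·k = p + p! copies of a. Now the a-count is p+p! and (b-count)-3 = (p+p!+3)-3 = p+p!, so i ≠ j-3 fails. So xy^t z = a^{p+p!} b^{p+p!+3} ∉ L.
This contradicts the pumping lemma, so L is not regular.

a^{p+p!} b^{p+p!+3}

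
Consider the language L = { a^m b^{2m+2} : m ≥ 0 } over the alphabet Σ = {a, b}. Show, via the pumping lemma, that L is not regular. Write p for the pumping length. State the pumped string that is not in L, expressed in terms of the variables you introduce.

Suppose for contradiction that L is regular, and let p be the pumping length.
Let w = a^p b^{2p+2} ∈ L; note |w| = 3p+2 ≥ p.
Write w = xyz as guaranteed by the lemma, with |xy| ≤ p and |y| ≥ 1.
Because |xy| ≤ p and w begins with p copies of a, we have y = a^k with 1 ≤ k ≤ p.
Pump with i = 2: xy^2z = a^{p+k} b^{2p+2}. For this to lie in L we would need 2p+2 = 2(p+k)+2, which forces k = 0. But k ≥ 1, so xy^2z ∉ L.
This contradicts the pumping lemma, so L is not regular.

a^{p+k} b^{2p+2}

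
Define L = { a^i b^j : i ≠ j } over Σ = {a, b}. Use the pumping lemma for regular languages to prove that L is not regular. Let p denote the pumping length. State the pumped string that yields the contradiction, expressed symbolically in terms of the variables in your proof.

Assume L is regular. Let p be the pumping length given by the pumping lemma.
Choose w = a^p b^{p+p!}. Since p ≠ p+p!, w ∈ L; and |w| ≥ p.
By the pumping lemma, w = xyz with |xy| ≤ p and y is nonempty.
The first p characters of w are a's, so xy (and hence y) consists only of a's. Write y = a^k, 1 ≤ k ≤ p.
Since 1 ≤ k ≤ p, k divides p!; set t = 1 + p!/k. Then xy^t z has p + (p!/k)·k = p + p! copies of a. Now the a-count equals the b-count, so i ≠ j fails. So xy^t z = a^{p+p!} b^{p+p!} ∉ L.
This contradicts the pumping lemma, so L is not regular.

a^{p+p!} b^{p+p!}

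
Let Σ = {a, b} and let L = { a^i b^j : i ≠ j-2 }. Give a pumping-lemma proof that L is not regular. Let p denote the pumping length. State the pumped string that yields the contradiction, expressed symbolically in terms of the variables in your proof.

a^{p+p!} b^{p+p!+2}

Toward a contradiction, assume L is regular with pumping length p.
Choose w = a^p b^{p+p!+2}. Since p ≠ (p+p!+2)-2 = p+p!, w ∈ L; and |w| ≥ p.
Write w = xyz as guaranteed by the lemma, with |xy| ≤ p and |y| ≥ 1.
Because |xy| ≤ p and w begins with p copies of a, we have y = a^k with 1 ≤ k ≤ p.
Since 1 ≤ k ≤ p, k divides p!; set t = 1 + p!/k. Then xy^t z has p + (p!/k)·k = p + p! copies of a. Now the a-count is p+p! and (b-count)-2 = (p+p!+2)-2 = p+p!, so i ≠ j-2 fails. So xy^t z = a^{p+p!} b^{p+p!+2} ∉ L.
Contradiction. Therefore L is not regular.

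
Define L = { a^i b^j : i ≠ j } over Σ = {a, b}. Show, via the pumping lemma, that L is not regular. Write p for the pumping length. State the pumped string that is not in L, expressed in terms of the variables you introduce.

Suppose for contradiction that L is regular, and let p be the pumping length.
Choose w = a^p b^{p+p!}. Since p ≠ p+p!, w ∈ L; and |w| ≥ p.
Write w = xyz as guaranteed by the lemma, with |xy| ≤ p and |y| ≥ 1.
Since the first p symbols of w are all a's and |xy| ≤ p, y lies entirely in the leading a-block: y = a^k for some k with 1 ≤ k ≤ p.
Since 1 ≤ k ≤ p, k divides p!; set t = 1 + p!/k. Then xy^t z has p + (p!/k)·k = p + p! copies of a. Now the a-count equals the b-count, so i ≠ j fails. So xy^t z = a^{p+p!} b^{p+p!} ∉ L.
Contradiction. Therefore L is not regular.

a^{p+p!} b^{p+p!}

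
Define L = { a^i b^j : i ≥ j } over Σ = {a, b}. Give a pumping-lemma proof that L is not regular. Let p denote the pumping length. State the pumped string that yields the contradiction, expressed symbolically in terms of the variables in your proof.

a^{p-k} b^p

Assume L is regular. Let p be the pumping length given by the pumping lemma.
Choose w = a^p b^p ∈ L, with |w| = 2p ≥ p.
By the pumping lemma, w = xyz with |xy| ≤ p and |y| ≥ 1.
The first p characters of w are a's, so xy (and hence y) consists only of a's. Write y = a^k, 1 ≤ k ≤ p.
Consider xy^0z = xz = a^{p-k} b^p. Since k ≥ 1, the a-count p-k is less than p, so i ≥ j fails; thus xz ∉ L.
Contradiction. Therefore L is not regular.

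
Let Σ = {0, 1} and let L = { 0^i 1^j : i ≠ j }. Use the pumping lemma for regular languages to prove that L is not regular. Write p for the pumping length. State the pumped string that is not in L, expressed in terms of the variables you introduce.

Assume L is regular. Let p be the pumping length given by the pumping lemma.
Choose w = 0^p 1^{p+p!}. Since p ≠ p+p!, w ∈ L; and |w| ≥ p.
By the pumping lemma, w = xyz with |xy| ≤ p and |y| ≥ 1.
Because |xy| ≤ p and w begins with p copies of 0, we have y = 0^k with 1 ≤ k ≤ p.
Since 1 ≤ k ≤ p, k divides p!; set t = 1 + p!/k. Then xy^t z has p + (p!/k)·k = p + p! copies of 0. Now the 0-count equals the 1-count, so i ≠ j fails. So xy^t z = 0^{p+p!} 1^{p+p!} ∉ L.
Contradiction. Therefore L is not regular.

0^{p+p!} 1^{p+p!}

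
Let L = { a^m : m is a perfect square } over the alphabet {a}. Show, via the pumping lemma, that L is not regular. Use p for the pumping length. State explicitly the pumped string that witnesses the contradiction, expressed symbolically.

a^{p²+k}

Assume L is regular; let p be its pumping constant.
Take w = a^{p²} ∈ L with |w| = p² ≥ p.
Write w = xyz as guaranteed by the lemma, with |xy| ≤ p and |y| > 0.
Then y = a^k for some k with 1 ≤ k ≤ p.
Pump with i = 2: xy^2z = a^{p²+k}. Since 1 ≤ k ≤ p, p² < p²+k ≤ p²+p < (p+1)², so p²+k lies strictly between consecutive squares and is not a perfect square. So xy^2z ∉ L.
Contradiction. Therefore L is not regular.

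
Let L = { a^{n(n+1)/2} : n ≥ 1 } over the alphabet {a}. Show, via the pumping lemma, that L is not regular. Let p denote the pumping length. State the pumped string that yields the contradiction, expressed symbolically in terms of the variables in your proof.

a^{p(p+1)/2+k}

Toward a contradiction, assume L is regular with pumping length p.
Take w = a^{p(p+1)/2} ∈ L with |w| = p(p+1)/2 ≥ p.
The pumping lemma gives a decomposition w = xyz where |xy| ≤ p and |y| > 0.
Then y = a^k for some k with 1 ≤ k ≤ p.
Pump with i = 2: xy^2z = a^{p(p+1)/2+k}. Since 1 ≤ k ≤ p, p(p+1)/2 < p(p+1)/2+k ≤ p(p+1)/2+p < (p+1)(p+2)/2, so p(p+1)/2+k is strictly between consecutive triangular numbers. So xy^2z ∉ L.
This is a contradiction; hence L is not regular.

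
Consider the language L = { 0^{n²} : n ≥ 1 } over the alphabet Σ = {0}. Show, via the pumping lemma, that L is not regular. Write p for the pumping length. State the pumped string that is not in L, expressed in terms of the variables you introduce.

0^{p²+k}

Suppose for contradiction that L is regular, and let p be the pumping length.
Take w = 0^{p²} ∈ L with |w| = p² ≥ p.
The pumping lemma gives a decomposition w = xyz where |xy| ≤ p and |y| > 0.
Then y = 0^k for some k with 1 ≤ k ≤ p.
Pump with i = 2: xy^2z = 0^{p²+k}. Since 1 ≤ k ≤ p, p² < p²+k ≤ p²+p < (p+1)², so p²+k lies strictly between consecutive squares and is not a perfect square. So xy^2z ∉ L.
Contradiction. Therefore L is not regular.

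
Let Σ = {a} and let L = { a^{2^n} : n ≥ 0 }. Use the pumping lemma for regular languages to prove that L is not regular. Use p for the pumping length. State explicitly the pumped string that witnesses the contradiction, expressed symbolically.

Toward a contradiction, assume L is regular with pumping length p.
Take w = a^{2^p} ∈ L with |w| = 2^p ≥ p.
By the pumping lemma, w = xyz with |xy| ≤ p and y is nonempty.
Then y = a^k for some k with 1 ≤ k ≤ p.
Pump with i = 2: xy^2z = a^{2^p+k}. Since 1 ≤ k ≤ p < 2^p, we have 2^p < 2^p+k < 2^{p+1}, so 2^p+k is not a power of 2. So xy^2z ∉ L.
Contradiction. Therefore L is not regular.

a^{2^p+k}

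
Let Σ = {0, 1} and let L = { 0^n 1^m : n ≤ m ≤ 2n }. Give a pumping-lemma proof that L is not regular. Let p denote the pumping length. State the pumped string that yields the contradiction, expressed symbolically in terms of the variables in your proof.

0^{p+k} 1^p

Assume L is regular; let p be its pumping constant.
Take w = 0^p 1^p ∈ L (since p ≤ p ≤ 2p), with |w| = 2p ≥ p.
The pumping lemma gives a decomposition w = xyz where |xy| ≤ p and y is nonempty.
The first p characters of w are 0's, so xy (and hence y) consists only of 0's. Write y = 0^k, 1 ≤ k ≤ p.
Pump with i = 2: xy^2z = 0^{p+k} 1^p. Now n = p+k > p = m, so the condition n ≤ m fails. Thus xy^2z ∉ L.
Contradiction. Therefore L is not regular.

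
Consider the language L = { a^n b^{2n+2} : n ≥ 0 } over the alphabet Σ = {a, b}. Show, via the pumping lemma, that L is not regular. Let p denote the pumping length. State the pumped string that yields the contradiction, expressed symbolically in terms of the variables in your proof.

Assume L is regular; let p be its pumping constant.
Let w = a^p b^{2p+2} ∈ L; note |w| = 3p+2 ≥ p.
The pumping lemma gives a decomposition w = xyz where |xy| ≤ p and |y| > 0.
The first p characters of w are a's, so xy (and hence y) consists only of a's. Write y = a^k, 1 ≤ k ≤ p.
Pump with i = 2: xy^2z = a^{p+k} b^{2p+2}. For this to lie in L we would need 2p+2 = 2(p+k)+2, which forces k = 0. But k ≥ 1, so xy^2z ∉ L.
This is a contradiction; hence L is not regular.

a^{p+k} b^{2p+2}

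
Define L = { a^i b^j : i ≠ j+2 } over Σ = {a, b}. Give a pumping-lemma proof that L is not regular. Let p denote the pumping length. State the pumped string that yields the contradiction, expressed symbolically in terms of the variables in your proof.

a^{p+p!} b^{p+p!-2}

Assume L is regular. Let p be the pumping length given by the pumping lemma.
Choose w = a^p b^{p+p!-2}. Since p ≠ (p+p!-2)+2 = p+p!, w ∈ L; and |w| ≥ p.
By the pumping lemma, w = xyz with |xy| ≤ p and |y| > 0.
Since the first p symbols of w are all a's and |xy| ≤ p, y lies entirely in the leading a-block: y = a^k for some k with 1 ≤ k ≤ p.
Since 1 ≤ k ≤ p, k divides p!; set t = 1 + p!/k. Then xy^t z has p + (p!/k)·k = p + p! copies of a. Now the a-count is p+p! and (b-count)+2 = (p+p!-2)+2 = p+p!, so i ≠ j+2 fails. So xy^t z = a^{p+p!} b^{p+p!-2} ∉ L.
This is a contradiction; hence L is not regular.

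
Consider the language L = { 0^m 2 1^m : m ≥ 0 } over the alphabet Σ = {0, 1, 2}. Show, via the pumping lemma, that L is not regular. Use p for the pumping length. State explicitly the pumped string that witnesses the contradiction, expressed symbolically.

Assume L is regular. Let p be the pumping length given by the pumping lemma.
Take w = 0^p 2 1^p ∈ L with |w| = 2p+1 ≥ p.
The pumping lemma gives a decomposition w = xyz where |xy| ≤ p and |y| > 0.
Since the first p symbols of w are all 0's and |xy| ≤ p, y lies entirely in the leading 0-block: y = 0^k for some k with 1 ≤ k ≤ p.
Pump with i = 2: xy^2z = 0^{p+k} 2 1^p, which would require p+k = p. But k ≥ 1, so xy^2z ∉ L.
Contradiction. Therefore L is not regular.

0^{p+k} 2 1^p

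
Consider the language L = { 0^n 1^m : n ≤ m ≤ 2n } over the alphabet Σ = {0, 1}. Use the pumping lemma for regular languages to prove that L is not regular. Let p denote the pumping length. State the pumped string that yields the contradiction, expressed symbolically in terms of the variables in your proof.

0^{p+k} 1^p

Toward a contradiction, assume L is regular with pumping length p.
Take w = 0^p 1^p ∈ L (since p ≤ p ≤ 2p), with |w| = 2p ≥ p.
By the pumping lemma, w = xyz with |xy| ≤ p and y is nonempty.
Because |xy| ≤ p and w begins with p copies of 0, we have y = 0^k with 1 ≤ k ≤ p.
Pump with i = 2: xy^2z = 0^{p+k} 1^p. Now n = p+k > p = m, so the condition n ≤ m fails. Thus xy^2z ∉ L.
This contradicts the pumping lemma, so L is not regular.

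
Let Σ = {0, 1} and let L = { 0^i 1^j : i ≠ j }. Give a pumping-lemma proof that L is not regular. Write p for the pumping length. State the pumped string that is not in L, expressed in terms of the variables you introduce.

Toward a contradiction, assume L is regular with pumping length p.
Choose w = 0^p 1^{p+p!}. Since p ≠ p+p!, w ∈ L; and |w| ≥ p.
The pumping lemma gives a decomposition w = xyz where |xy| ≤ p and |y| > 0.
The first p characters of w are 0's, so xy (and hence y) consists only of 0's. Write y = 0^k, 1 ≤ k ≤ p.
Since 1 ≤ k ≤ p, k divides p!; set t = 1 + p!/k. Then xy^t z has p + (p!/k)·k = p + p! copies of 0. Now the 0-count equals the 1-count, so i ≠ j fails. So xy^t z = 0^{p+p!} 1^{p+p!} ∉ L.
This is a contradiction; hence L is not regular.

0^{p+p!} 1^{p+p!}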